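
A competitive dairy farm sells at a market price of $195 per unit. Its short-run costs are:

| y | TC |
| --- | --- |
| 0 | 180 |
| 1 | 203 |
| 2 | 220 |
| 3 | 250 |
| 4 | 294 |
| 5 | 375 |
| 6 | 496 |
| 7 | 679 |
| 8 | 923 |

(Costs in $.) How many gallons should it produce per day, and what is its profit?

Tabulate TR − TC: y=0: -180; y=1: -8; y=2: 170; y=3: 335; y=4: 486; y=5: 600; y=6: 674; y=7: 686; y=8: 637.
Profit is maximized at y = 7. AVC there is 499/7 = $71.29 ≤ P, so producing beats shutting down (which would give -$180).

y = 7; profit = $686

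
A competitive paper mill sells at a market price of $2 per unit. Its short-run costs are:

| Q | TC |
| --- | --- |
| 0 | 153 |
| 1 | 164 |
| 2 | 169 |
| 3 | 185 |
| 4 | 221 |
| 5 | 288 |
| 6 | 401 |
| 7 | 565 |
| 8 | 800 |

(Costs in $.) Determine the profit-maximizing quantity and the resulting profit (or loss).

Profit at each row (π = 2Q − TC): Q=0: -153; Q=1: -162; Q=2: -165; Q=3: -179; Q=4: -213; Q=5: -278; Q=6: -389; Q=7: -551; Q=8: -784.
Profit is highest at Q = 0. Equivalently, the lowest AVC in the table is 16/2 ≈ $8 at Q = 2, and P = $2 falls below it — price never covers variable cost, so the firm shuts down and loses only its fixed cost.

Q = 0 (shut down); profit = -$153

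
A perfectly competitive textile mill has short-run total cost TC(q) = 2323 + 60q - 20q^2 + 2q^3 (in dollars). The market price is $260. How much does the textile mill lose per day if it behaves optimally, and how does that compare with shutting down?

Profit = -$323 at q = 10

AVC = 60 - 20q + 2q^2 has its minimum $10 at q = 5; price $260 clears that bar, so the firm operates.
With MC = 60 - 40q + 6q^2, P = MC on the upward-sloping part at q* = 10.
TR = 260·10 = 2600. TC = 2323 + 600 = 2923. Profit = 2600 − 2923 = -$323.
Shutting down would mean losing the fixed cost of $2323, so operating at a loss of $323 is better by $2000.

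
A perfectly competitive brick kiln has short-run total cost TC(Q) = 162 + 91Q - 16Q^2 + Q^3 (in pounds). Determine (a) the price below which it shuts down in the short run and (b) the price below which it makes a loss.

AVC = 91 - 16Q + Q^2; minimized at Q = 8, giving min AVC = £27. That is the shutdown price.
ATC = 162/Q + 91 - 16Q + Q^2. Setting dATC/dQ = −162/Q^2 − 16 + 2Q = 0 gives Q = 9 (since 2·9^3 − 16·9^2 = 162).
min ATC = 162/9 + 91 − 16·9 + 9^2 = £46. That is the break-even price.
For £27 ≤ P < £46 the firm produces at a loss; below £27 it shuts down.

Shutdown price = £27; break-even price = £46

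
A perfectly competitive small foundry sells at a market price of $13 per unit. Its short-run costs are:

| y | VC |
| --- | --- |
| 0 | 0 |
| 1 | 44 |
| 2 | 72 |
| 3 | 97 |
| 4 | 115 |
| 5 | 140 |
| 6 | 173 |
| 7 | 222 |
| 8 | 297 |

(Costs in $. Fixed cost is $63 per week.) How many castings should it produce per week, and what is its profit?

y = 0 (shut down); profit = -$63

Tabulate TR − TC: y=0: -63; y=1: -94; y=2: -109; y=3: -121; y=4: -126; y=5: -138; y=6: -158; y=7: -194; y=8: -256.
Profit is highest at y = 0. Equivalently, the lowest AVC in the table is 140/5 ≈ $28 at y = 5, and P = $13 falls below it — price never covers variable cost, so the firm shuts down and loses only its fixed cost.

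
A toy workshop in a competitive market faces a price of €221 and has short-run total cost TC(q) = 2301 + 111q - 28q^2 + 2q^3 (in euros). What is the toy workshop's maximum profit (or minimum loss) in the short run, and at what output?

AVC = 111 - 28q + 2q^2 has its minimum €13 at q = 7; price €221 clears that bar, so the firm operates.
MC = 111 - 56q + 6q^2. Setting P = MC and taking the root on the rising branch gives q* = 11.
TR = 221·11 = 2431. TC = 2301 + 495 = 2796. Profit = 2431 − 2796 = -€365.
By producing, the firm covers all variable cost plus €1936 of fixed cost; shutting down would lose the full €2301.

Profit = -€365 at q = 11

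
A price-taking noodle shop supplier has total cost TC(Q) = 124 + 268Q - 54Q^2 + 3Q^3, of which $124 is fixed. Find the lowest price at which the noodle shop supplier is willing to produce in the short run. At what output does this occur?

$25 per unit, at Q = 9

The firm shuts down when price falls below the minimum of average variable cost. AVC = VC/Q = 268 - 54Q + 3Q^2.
dAVC/dQ = -54 + 6Q = 0 gives Q = 9. min AVC = 268 - 54·9 + 3·9^2 = 25.
So the shutdown price is $25.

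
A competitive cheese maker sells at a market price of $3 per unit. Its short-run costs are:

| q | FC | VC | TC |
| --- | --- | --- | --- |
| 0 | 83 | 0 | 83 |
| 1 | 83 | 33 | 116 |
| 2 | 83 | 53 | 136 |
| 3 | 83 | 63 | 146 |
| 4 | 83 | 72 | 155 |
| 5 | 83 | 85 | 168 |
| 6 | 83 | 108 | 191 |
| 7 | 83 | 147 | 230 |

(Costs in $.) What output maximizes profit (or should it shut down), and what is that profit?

Profit at each row (π = 3q − TC): q=0: -83; q=1: -113; q=2: -130; q=3: -137; q=4: -143; q=5: -153; q=6: -173; q=7: -209.
Profit is highest at q = 0. Equivalently, the lowest AVC in the table is 85/5 ≈ $17 at q = 5, and P = $3 falls below it — price never covers variable cost, so the firm shuts down and loses only its fixed cost.

q = 0 (shut down); profit = -$83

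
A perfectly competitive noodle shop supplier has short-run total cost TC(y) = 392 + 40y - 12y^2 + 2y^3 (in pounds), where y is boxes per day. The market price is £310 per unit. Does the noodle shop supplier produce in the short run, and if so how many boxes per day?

From TC, MC = TC'(y) = 40 - 24y + 6y^2 and AVC = VC/y = 40 - 12y + 2y^2.
AVC hits its minimum where MC = AVC, at y = 3, giving min AVC = 40 - 12·3 + 2·3^2 = £22.
Because £310 ≥ £22, revenue can cover variable cost; the firm operates.
Solving P = MC: -270 - 24y + 6y^2 = 0 ⇒ y = -5 or 9. On the upward-sloping branch, y* = 9.
Check: AVC at y = 9 is £94 ≤ P, so revenue covers variable cost.
Profit = P·y − TC = 310·9 − 1238 = £1552.

Produce at y = 9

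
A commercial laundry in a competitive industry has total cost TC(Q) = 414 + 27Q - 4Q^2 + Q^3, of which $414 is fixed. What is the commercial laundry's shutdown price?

$23 per unit

The shutdown price is the minimum of AVC. VC = 27Q - 4Q^2 + Q^3, so AVC = 27 - 4Q + Q^2.
At the minimum of AVC, MC = AVC. MC = 27 - 8Q + 3Q^2; setting MC = AVC gives 2Q^2 - 4Q = 0, so Q = 2. min AVC = 23.
For P < $23 the firm produces nothing.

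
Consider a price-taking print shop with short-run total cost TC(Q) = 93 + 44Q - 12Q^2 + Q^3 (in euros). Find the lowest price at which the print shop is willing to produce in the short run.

The firm shuts down when price falls below the minimum of average variable cost. AVC = VC/Q = 44 - 12Q + Q^2.
At the minimum of AVC, MC = AVC. MC = 44 - 24Q + 3Q^2; setting MC = AVC gives 2Q^2 - 12Q = 0, so Q = 6. min AVC = 8.
For P < €8 the firm produces nothing.

€8 per unit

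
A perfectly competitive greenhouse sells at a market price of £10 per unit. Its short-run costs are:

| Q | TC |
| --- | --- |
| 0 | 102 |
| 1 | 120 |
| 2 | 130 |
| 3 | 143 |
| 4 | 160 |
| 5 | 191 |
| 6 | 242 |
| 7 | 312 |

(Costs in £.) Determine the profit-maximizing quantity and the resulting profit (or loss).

Q = 0 (shut down); profit = -£102

Compute π = P·Q − TC at each output: Q=0: -102; Q=1: -110; Q=2: -110; Q=3: -113; Q=4: -120; Q=5: -141; Q=6: -182; Q=7: -242.
Profit is highest at Q = 0. Equivalently, the lowest AVC in the table is 41/3 ≈ £13.67 at Q = 3, and P = £10 falls below it — price never covers variable cost, so the firm shuts down and loses only its fixed cost.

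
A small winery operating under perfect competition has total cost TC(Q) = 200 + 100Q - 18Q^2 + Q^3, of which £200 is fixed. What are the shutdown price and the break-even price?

AVC = 100 - 18Q + Q^2; minimized at Q = 9, giving min AVC = £19. That is the shutdown price.
ATC = 200/Q + 100 - 18Q + Q^2. Setting dATC/dQ = −200/Q^2 − 18 + 2Q = 0 gives Q = 10 (since 2·10^3 − 18·10^2 = 200).
min ATC = 200/10 + 100 − 18·10 + 10^2 = £40. That is the break-even price.
For £19 ≤ P < £40 the firm produces at a loss; below £19 it shuts down.

Shutdown price = £19; break-even price = £40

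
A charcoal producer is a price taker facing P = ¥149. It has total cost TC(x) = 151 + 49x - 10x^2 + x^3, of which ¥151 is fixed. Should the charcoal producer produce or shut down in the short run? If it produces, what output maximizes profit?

Strip out fixed cost: VC = 49x - 10x^2 + x^3. Then AVC = 49 - 10x + x^2 and MC = 49 - 20x + 3x^2.
AVC hits its minimum where MC = AVC, at x = 5, giving min AVC = 49 - 10·5 + 5^2 = ¥24.
Since P = ¥149 ≥ min AVC = ¥24, price covers variable cost and the firm should produce.
P = MC gives -100 - 20x + 3x^2 = 0, with roots -10/3 and 10. Take the larger (rising MC): x* = 10.
Check: AVC at x = 10 is ¥49 ≤ P, so revenue covers variable cost.
Profit = P·x − TC = 149·10 − 641 = ¥849.

Produce at x = 10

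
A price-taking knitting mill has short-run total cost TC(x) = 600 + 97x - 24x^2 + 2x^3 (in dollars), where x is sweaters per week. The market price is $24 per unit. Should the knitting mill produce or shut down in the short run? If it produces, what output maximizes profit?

Shut down

Strip out fixed cost: VC = 97x - 24x^2 + 2x^3. Then AVC = 97 - 24x + 2x^2 and MC = 97 - 48x + 6x^2.
AVC is minimized where dAVC/dx = -24 + 4x = 0, at x = 6; min AVC = 97 - 24·6 + 2·6^2 = $25.
Since P = $24 < min AVC = $25, price fails to cover variable cost at any output.
Shutting down limits the loss to fixed cost, $600.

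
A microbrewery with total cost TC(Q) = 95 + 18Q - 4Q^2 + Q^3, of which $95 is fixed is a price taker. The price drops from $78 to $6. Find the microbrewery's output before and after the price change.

AVC = 18 - 4Q + Q^2, minimized at Q = 2 where min AVC = $14. MC = 18 - 8Q + 3Q^2.
With P = $78 above the shutdown price, P = MC gives Q = 6.
At P = $6 < min AVC = $14, price no longer covers variable cost at any output, so the firm shuts down: Q = 0.

Output falls from 6 to 0 (the firm shuts down)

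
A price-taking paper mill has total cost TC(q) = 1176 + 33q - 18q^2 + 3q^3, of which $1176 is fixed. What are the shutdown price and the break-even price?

Shutdown price = $6; break-even price = $222

Shutdown price = min AVC. AVC = 33 - 18q + 3q^2, with vertex at q = 3 and minimum $6.
ATC = 1176/q + 33 - 18q + 3q^2. Setting dATC/dq = −1176/q^2 − 18 + 6q = 0 gives q = 7 (since 6·7^3 − 18·7^2 = 1176).
min ATC = 1176/7 + 33 − 18·7 + 3·7^2 = $222. That is the break-even price.
Between these two prices the firm operates at a loss; above $222 it earns a profit.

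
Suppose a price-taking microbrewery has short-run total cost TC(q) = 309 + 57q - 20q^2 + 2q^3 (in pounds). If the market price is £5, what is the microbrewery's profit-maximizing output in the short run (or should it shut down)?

Variable cost is VC = 57q - 20q^2 + 2q^3, so AVC = VC/q = 57 - 20q + 2q^2 and MC = dTC/dq = 57 - 40q + 6q^2.
AVC hits its minimum where MC = AVC, at q = 5, giving min AVC = 57 - 20·5 + 2·5^2 = £7.
With P < min AVC (£5 < £7), every unit sold adds to the loss.
Best response: produce nothing and absorb the £309 fixed cost.

Shut down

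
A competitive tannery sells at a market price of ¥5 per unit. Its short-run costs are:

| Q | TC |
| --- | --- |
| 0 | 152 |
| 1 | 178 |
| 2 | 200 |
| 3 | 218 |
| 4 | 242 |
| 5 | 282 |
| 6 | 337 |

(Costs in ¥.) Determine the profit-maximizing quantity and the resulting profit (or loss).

Compute π = P·Q − TC at each output: Q=0: -152; Q=1: -173; Q=2: -190; Q=3: -203; Q=4: -222; Q=5: -257; Q=6: -307.
Profit is highest at Q = 0. Equivalently, the lowest AVC in the table is 66/3 ≈ ¥22 at Q = 3, and P = ¥5 falls below it — price never covers variable cost, so the firm shuts down and loses only its fixed cost.

Q = 0 (shut down); profit = -¥152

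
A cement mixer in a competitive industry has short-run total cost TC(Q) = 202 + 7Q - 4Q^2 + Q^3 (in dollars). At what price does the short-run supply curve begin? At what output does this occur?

The shutdown price is the minimum of AVC. VC = 7Q - 4Q^2 + Q^3, so AVC = 7 - 4Q + Q^2.
At the minimum of AVC, MC = AVC. MC = 7 - 8Q + 3Q^2; setting MC = AVC gives 2Q^2 - 4Q = 0, so Q = 2. min AVC = 3.
So the shutdown price is $3.

$3 per unit, at Q = 2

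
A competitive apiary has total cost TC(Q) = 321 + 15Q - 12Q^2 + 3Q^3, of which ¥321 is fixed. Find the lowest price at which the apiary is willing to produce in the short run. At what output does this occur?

The firm shuts down when price falls below the minimum of average variable cost. AVC = VC/Q = 15 - 12Q + 3Q^2.
dAVC/dQ = -12 + 6Q = 0 gives Q = 2. min AVC = 15 - 12·2 + 3·2^2 = 3.
The firm shuts down for any P below ¥3.

¥3 per unit, at Q = 2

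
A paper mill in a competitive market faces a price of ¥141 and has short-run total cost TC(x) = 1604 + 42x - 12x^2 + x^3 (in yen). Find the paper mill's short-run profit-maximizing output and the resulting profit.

Profit = -¥394 at x = 11

AVC = 42 - 12x + x^2 has its minimum ¥6 at x = 6; price ¥141 clears that bar, so the firm operates.
With MC = 42 - 24x + 3x^2, P = MC on the upward-sloping part at x* = 11.
TR = 141·11 = 1551. TC = 1604 + 341 = 1945. Profit = 1551 − 1945 = -¥394.
Shutting down would mean losing the fixed cost of ¥1604, so operating at a loss of ¥394 is better by ¥1210.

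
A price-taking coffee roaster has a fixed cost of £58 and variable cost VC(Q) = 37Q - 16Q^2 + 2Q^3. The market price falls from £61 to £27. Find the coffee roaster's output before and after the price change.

MC = 37 - 32Q + 6Q^2; the shutdown threshold is min AVC = £5 (at Q = 4).
At P = £61 ≥ min AVC, set P = MC on the rising branch: Q = 6.
At P = £27 ≥ min AVC, set P = MC: Q = 5. The firm stays open but cuts output.

Output falls from 6 to 5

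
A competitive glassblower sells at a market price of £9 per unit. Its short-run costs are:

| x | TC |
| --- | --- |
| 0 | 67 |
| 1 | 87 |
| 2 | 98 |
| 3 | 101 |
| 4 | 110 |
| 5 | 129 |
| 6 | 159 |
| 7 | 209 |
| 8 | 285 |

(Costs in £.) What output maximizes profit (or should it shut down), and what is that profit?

Tabulate TR − TC: x=0: -67; x=1: -78; x=2: -80; x=3: -74; x=4: -74; x=5: -84; x=6: -105; x=7: -146; x=8: -213.
Profit is highest at x = 0. Equivalently, the lowest AVC in the table is 43/4 ≈ £10.75 at x = 4, and P = £9 falls below it — price never covers variable cost, so the firm shuts down and loses only its fixed cost.

x = 0 (shut down); profit = -£67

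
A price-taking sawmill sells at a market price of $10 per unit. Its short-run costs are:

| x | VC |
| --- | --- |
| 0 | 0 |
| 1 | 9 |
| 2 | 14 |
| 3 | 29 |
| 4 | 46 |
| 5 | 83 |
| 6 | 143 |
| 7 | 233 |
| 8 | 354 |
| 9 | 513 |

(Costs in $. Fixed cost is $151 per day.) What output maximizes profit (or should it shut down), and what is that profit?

Profit at each row (π = 10x − TC): x=0: -151; x=1: -150; x=2: -145; x=3: -150; x=4: -157; x=5: -184; x=6: -234; x=7: -314; x=8: -425; x=9: -574.
Profit is maximized at x = 2. AVC there is 14/2 = $7 ≤ P, so producing beats shutting down (which would give -$151).

x = 2; profit = -$145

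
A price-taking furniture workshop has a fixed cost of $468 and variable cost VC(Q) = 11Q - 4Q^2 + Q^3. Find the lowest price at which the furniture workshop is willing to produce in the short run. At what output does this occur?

The shutdown price is the minimum of AVC. VC = 11Q - 4Q^2 + Q^3, so AVC = 11 - 4Q + Q^2.
dAVC/dQ = -4 + 2Q = 0 gives Q = 2. min AVC = 11 - 4·2 + 2^2 = 7.
So the shutdown price is $7.

$7 per unit, at Q = 2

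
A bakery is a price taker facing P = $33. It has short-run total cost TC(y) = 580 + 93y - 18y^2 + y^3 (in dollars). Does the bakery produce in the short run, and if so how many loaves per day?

Produce at y = 10

Variable cost is VC = 93y - 18y^2 + y^3, so AVC = VC/y = 93 - 18y + y^2 and MC = dTC/dy = 93 - 36y + 3y^2.
AVC is minimized where dAVC/dy = -18 + 2y = 0, at y = 9; min AVC = 93 - 18·9 + 9^2 = $12.
Because $33 ≥ $12, revenue can cover variable cost; the firm operates.
Set P = MC: 33 = 93 - 36y + 3y^2 → 60 - 36y + 3y^2 = 0. The roots are y = 2 and y = 10; the profit-maximizing output is on the rising part of MC, so y* = 10.
Check: AVC at y = 10 is $13 ≤ P, so revenue covers variable cost.
Profit = P·y − TC = 33·10 − 710 = -$380, a loss, but smaller than the $580 fixed cost the firm would lose by shutting down.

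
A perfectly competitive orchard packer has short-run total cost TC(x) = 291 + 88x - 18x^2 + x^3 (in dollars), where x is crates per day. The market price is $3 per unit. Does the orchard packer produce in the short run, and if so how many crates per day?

Shut down

Variable cost is VC = 88x - 18x^2 + x^3, so AVC = VC/x = 88 - 18x + x^2 and MC = dTC/dx = 88 - 36x + 3x^2.
AVC hits its minimum where MC = AVC, at x = 9, giving min AVC = 88 - 18·9 + 9^2 = $7.
P = $3 lies below min AVC = $7; no output level covers variable cost.
Shutting down limits the loss to fixed cost, $291.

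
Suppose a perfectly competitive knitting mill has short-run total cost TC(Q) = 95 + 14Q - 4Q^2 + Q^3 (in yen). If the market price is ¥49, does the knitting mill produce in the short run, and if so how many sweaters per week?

From TC, MC = TC'(Q) = 14 - 8Q + 3Q^2 and AVC = VC/Q = 14 - 4Q + Q^2.
AVC hits its minimum where MC = AVC, at Q = 2, giving min AVC = 14 - 4·2 + 2^2 = ¥10.
Since P = ¥49 ≥ min AVC = ¥10, price covers variable cost and the firm should produce.
Solving P = MC: -35 - 8Q + 3Q^2 = 0 ⇒ Q = -7/3 or 5. On the upward-sloping branch, Q* = 5.
Check: AVC at Q = 5 is ¥19 ≤ P, so revenue covers variable cost.
Profit = P·Q − TC = 49·5 − 190 = ¥55.

Produce at Q = 5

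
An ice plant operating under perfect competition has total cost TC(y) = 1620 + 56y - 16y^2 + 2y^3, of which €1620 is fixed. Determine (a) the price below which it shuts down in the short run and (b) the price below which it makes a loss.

Shutdown price = min AVC. AVC = 56 - 16y + 2y^2, with vertex at y = 4 and minimum €24.
ATC = 1620/y + 56 - 16y + 2y^2. Setting dATC/dy = −1620/y^2 − 16 + 4y = 0 gives y = 9 (since 4·9^3 − 16·9^2 = 1620).
min ATC = 1620/9 + 56 − 16·9 + 2·9^2 = €254. That is the break-even price.
Between these two prices the firm operates at a loss; above €254 it earns a profit.

Shutdown price = €24; break-even price = €254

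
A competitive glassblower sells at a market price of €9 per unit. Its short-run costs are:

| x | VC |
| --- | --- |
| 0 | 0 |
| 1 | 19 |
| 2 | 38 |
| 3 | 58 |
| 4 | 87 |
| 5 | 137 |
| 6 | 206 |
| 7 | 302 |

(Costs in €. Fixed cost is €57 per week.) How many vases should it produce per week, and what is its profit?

Compute π = P·x − TC at each output: x=0: -57; x=1: -67; x=2: -77; x=3: -88; x=4: -108; x=5: -149; x=6: -209; x=7: -296.
Profit is highest at x = 0. Equivalently, the lowest AVC in the table is 19/1 ≈ €19 at x = 1, and P = €9 falls below it — price never covers variable cost, so the firm shuts down and loses only its fixed cost.

x = 0 (shut down); profit = -€57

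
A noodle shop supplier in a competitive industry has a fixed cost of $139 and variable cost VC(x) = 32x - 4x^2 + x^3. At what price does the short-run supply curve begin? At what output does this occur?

$28 per unit, at x = 2

The firm shuts down when price falls below the minimum of average variable cost. AVC = VC/x = 32 - 4x + x^2.
At the minimum of AVC, MC = AVC. MC = 32 - 8x + 3x^2; setting MC = AVC gives 2x^2 - 4x = 0, so x = 2. min AVC = 28.
So the shutdown price is $28.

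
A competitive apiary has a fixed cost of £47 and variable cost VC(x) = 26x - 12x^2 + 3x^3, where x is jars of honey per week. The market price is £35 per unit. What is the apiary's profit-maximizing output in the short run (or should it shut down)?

Variable cost is VC = 26x - 12x^2 + 3x^3, so AVC = VC/x = 26 - 12x + 3x^2 and MC = dTC/dx = 26 - 24x + 9x^2.
AVC is minimized where dAVC/dx = -12 + 6x = 0, at x = 2; min AVC = 26 - 12·2 + 3·2^2 = £14.
Because £35 ≥ £14, revenue can cover variable cost; the firm operates.
P = MC gives -9 - 24x + 9x^2 = 0, with roots -1/3 and 3. Take the larger (rising MC): x* = 3.
Check: AVC at x = 3 is £17 ≤ P, so revenue covers variable cost.
Profit = P·x − TC = 35·3 − 98 = £7.

Produce at x = 3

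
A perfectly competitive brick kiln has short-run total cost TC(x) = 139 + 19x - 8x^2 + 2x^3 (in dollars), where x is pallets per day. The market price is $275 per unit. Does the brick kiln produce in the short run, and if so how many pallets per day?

Produce at x = 8

Variable cost is VC = 19x - 8x^2 + 2x^3, so AVC = VC/x = 19 - 8x + 2x^2 and MC = dTC/dx = 19 - 16x + 6x^2.
AVC is minimized where dAVC/dx = -8 + 4x = 0, at x = 2; min AVC = 19 - 8·2 + 2·2^2 = $11.
P = $275 exceeds min AVC = $11, so the firm stays open.
Set P = MC: 275 = 19 - 16x + 6x^2 → -256 - 16x + 6x^2 = 0. The roots are x = -16/3 and x = 8; the profit-maximizing output is on the rising part of MC, so x* = 8.
Check: AVC at x = 8 is $83 ≤ P, so revenue covers variable cost.
Profit = P·x − TC = 275·8 − 803 = $1397.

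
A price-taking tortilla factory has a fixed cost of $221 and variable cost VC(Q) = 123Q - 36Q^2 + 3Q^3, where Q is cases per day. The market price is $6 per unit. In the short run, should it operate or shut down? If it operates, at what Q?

Strip out fixed cost: VC = 123Q - 36Q^2 + 3Q^3. Then AVC = 123 - 36Q + 3Q^2 and MC = 123 - 72Q + 9Q^2.
AVC is minimized where dAVC/dQ = -36 + 6Q = 0, at Q = 6; min AVC = 123 - 36·6 + 3·6^2 = $15.
With P < min AVC ($6 < $15), every unit sold adds to the loss.
Best response: produce nothing and absorb the $221 fixed cost.

Shut down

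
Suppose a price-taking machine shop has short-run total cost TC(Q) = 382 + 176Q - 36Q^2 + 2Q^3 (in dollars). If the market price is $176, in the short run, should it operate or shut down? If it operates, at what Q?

Variable cost is VC = 176Q - 36Q^2 + 2Q^3, so AVC = VC/Q = 176 - 36Q + 2Q^2 and MC = dTC/dQ = 176 - 72Q + 6Q^2.
AVC is minimized where dAVC/dQ = -36 + 4Q = 0, at Q = 9; min AVC = 176 - 36·9 + 2·9^2 = $14.
Because $176 ≥ $14, revenue can cover variable cost; the firm operates.
Solving P = MC: -72Q + 6Q^2 = 0 ⇒ Q = 0 or 12. On the upward-sloping branch, Q* = 12.
Check: AVC at Q = 12 is $32 ≤ P, so revenue covers variable cost.
Profit = P·Q − TC = 176·12 − 766 = $1346.

Produce at Q = 12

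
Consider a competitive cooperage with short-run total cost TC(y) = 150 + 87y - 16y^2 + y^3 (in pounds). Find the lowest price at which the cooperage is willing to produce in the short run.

£23 per unit

The firm shuts down when price falls below the minimum of average variable cost. AVC = VC/y = 87 - 16y + y^2.
At the minimum of AVC, MC = AVC. MC = 87 - 32y + 3y^2; setting MC = AVC gives 2y^2 - 16y = 0, so y = 8. min AVC = 23.
So the shutdown price is £23.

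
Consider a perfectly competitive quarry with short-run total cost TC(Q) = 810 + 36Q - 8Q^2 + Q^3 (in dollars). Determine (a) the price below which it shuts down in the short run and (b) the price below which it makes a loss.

AVC = 36 - 8Q + Q^2; minimized at Q = 4, giving min AVC = $20. That is the shutdown price.
ATC = 810/Q + 36 - 8Q + Q^2. Setting dATC/dQ = −810/Q^2 − 8 + 2Q = 0 gives Q = 9 (since 2·9^3 − 8·9^2 = 810).
min ATC = 810/9 + 36 − 8·9 + 9^2 = $135. That is the break-even price.
Between these two prices the firm operates at a loss; above $135 it earns a profit.

Shutdown price = $20; break-even price = $135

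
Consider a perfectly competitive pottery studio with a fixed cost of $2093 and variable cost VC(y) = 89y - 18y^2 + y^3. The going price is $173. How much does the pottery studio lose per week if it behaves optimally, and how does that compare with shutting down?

Profit = -$133 at y = 14

AVC = 89 - 18y + y^2 has its minimum $8 at y = 9; price $173 clears that bar, so the firm operates.
MC = 89 - 36y + 3y^2. Setting P = MC and taking the root on the rising branch gives y* = 14.
TR = 173·14 = 2422. TC = 2093 + 462 = 2555. Profit = 2422 − 2555 = -$133.
By producing, the firm covers all variable cost plus $1960 of fixed cost; shutting down would lose the full $2093.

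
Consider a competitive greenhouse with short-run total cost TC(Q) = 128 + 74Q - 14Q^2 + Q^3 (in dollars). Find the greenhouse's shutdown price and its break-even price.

Shutdown price = $25; break-even price = $42

AVC = 74 - 14Q + Q^2; minimized at Q = 7, giving min AVC = $25. That is the shutdown price.
ATC = 128/Q + 74 - 14Q + Q^2. Setting dATC/dQ = −128/Q^2 − 14 + 2Q = 0 gives Q = 8 (since 2·8^3 − 14·8^2 = 128).
min ATC = 128/8 + 74 − 14·8 + 8^2 = $42. That is the break-even price.
Between these two prices the firm operates at a loss; above $42 it earns a profit.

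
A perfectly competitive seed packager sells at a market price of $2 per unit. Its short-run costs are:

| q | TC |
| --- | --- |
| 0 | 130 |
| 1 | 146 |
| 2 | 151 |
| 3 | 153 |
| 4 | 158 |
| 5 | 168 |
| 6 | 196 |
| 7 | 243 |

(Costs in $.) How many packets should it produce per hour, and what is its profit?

Profit at each row (π = 2q − TC): q=0: -130; q=1: -144; q=2: -147; q=3: -147; q=4: -150; q=5: -158; q=6: -184; q=7: -229.
Profit is highest at q = 0. Equivalently, the lowest AVC in the table is 28/4 ≈ $7 at q = 4, and P = $2 falls below it — price never covers variable cost, so the firm shuts down and loses only its fixed cost.

q = 0 (shut down); profit = -$130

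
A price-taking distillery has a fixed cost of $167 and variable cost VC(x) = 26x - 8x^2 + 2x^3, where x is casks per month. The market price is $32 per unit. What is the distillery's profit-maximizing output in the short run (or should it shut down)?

Produce at x = 3

Variable cost is VC = 26x - 8x^2 + 2x^3, so AVC = VC/x = 26 - 8x + 2x^2 and MC = dTC/dx = 26 - 16x + 6x^2.
AVC is minimized where dAVC/dx = -8 + 4x = 0, at x = 2; min AVC = 26 - 8·2 + 2·2^2 = $18.
Since P = $32 ≥ min AVC = $18, price covers variable cost and the firm should produce.
Solving P = MC: -6 - 16x + 6x^2 = 0 ⇒ x = -1/3 or 3. On the upward-sloping branch, x* = 3.
Check: AVC at x = 3 is $20 ≤ P, so revenue covers variable cost.
Profit = P·x − TC = 32·3 − 227 = -$131, a loss, but smaller than the $167 fixed cost the firm would lose by shutting down.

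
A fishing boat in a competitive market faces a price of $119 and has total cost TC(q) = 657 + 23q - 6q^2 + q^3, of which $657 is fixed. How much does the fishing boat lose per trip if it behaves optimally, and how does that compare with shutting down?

AVC = 23 - 6q + q^2 has its minimum $14 at q = 3; price $119 clears that bar, so the firm operates.
MC = 23 - 12q + 3q^2. Setting P = MC and taking the root on the rising branch gives q* = 8.
TR = 119·8 = 952. TC = 657 + 312 = 969. Profit = 952 − 969 = -$17.
Shutting down would mean losing the fixed cost of $657, so operating at a loss of $17 is better by $640.

Profit = -$17 at q = 8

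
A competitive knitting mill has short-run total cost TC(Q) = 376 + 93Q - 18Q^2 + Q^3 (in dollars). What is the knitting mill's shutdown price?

Short-run supply begins at min AVC. From VC = 93Q - 18Q^2 + Q^3, AVC = 93 - 18Q + Q^2.
dAVC/dQ = -18 + 2Q = 0 gives Q = 9. min AVC = 93 - 18·9 + 9^2 = 12.
For P < $12 the firm produces nothing.

$12 per unit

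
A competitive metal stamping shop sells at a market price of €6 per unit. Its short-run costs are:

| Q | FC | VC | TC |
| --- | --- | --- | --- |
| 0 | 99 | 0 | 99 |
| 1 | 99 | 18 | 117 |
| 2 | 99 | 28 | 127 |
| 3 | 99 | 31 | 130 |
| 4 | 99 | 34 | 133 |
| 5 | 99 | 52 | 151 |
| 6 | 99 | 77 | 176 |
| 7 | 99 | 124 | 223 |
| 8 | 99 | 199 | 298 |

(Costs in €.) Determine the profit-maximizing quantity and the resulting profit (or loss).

Q = 0 (shut down); profit = -€99

Tabulate TR − TC: Q=0: -99; Q=1: -111; Q=2: -115; Q=3: -112; Q=4: -109; Q=5: -121; Q=6: -140; Q=7: -181; Q=8: -250.
Profit is highest at Q = 0. Equivalently, the lowest AVC in the table is 34/4 ≈ €8.50 at Q = 4, and P = €6 falls below it — price never covers variable cost, so the firm shuts down and loses only its fixed cost.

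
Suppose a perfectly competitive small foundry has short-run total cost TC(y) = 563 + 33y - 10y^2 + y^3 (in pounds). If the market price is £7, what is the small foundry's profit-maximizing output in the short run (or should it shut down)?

From TC, MC = TC'(y) = 33 - 20y + 3y^2 and AVC = VC/y = 33 - 10y + y^2.
The AVC parabola has its vertex at y = 10/2 = 5, where AVC = 33 - 10·5 + 5^2 = £8.
P = £7 lies below min AVC = £8; no output level covers variable cost.
Best response: produce nothing and absorb the £563 fixed cost.

Shut down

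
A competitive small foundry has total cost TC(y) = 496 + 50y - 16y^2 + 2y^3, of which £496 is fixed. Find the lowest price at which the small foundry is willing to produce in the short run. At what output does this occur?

The firm shuts down when price falls below the minimum of average variable cost. AVC = VC/y = 50 - 16y + 2y^2.
dAVC/dy = -16 + 4y = 0 gives y = 4. min AVC = 50 - 16·4 + 2·4^2 = 18.
So the shutdown price is £18.

£18 per unit, at y = 4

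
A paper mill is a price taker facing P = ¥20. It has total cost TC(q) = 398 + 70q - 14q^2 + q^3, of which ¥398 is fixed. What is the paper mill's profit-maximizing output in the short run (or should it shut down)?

Strip out fixed cost: VC = 70q - 14q^2 + q^3. Then AVC = 70 - 14q + q^2 and MC = 70 - 28q + 3q^2.
The AVC parabola has its vertex at q = 14/2 = 7, where AVC = 70 - 14·7 + 7^2 = ¥21.
With P < min AVC (¥20 < ¥21), every unit sold adds to the loss.
The firm minimizes its loss by shutting down and losing only its fixed cost of ¥398.

Shut down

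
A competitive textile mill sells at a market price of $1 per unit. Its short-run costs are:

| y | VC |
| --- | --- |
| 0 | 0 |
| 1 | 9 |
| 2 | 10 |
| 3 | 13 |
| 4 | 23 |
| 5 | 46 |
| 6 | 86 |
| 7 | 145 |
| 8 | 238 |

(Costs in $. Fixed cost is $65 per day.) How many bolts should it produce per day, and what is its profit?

y = 0 (shut down); profit = -$65

Tabulate TR − TC: y=0: -65; y=1: -73; y=2: -73; y=3: -75; y=4: -84; y=5: -106; y=6: -145; y=7: -203; y=8: -295.
Profit is highest at y = 0. Equivalently, the lowest AVC in the table is 13/3 ≈ $4.33 at y = 3, and P = $1 falls below it — price never covers variable cost, so the firm shuts down and loses only its fixed cost.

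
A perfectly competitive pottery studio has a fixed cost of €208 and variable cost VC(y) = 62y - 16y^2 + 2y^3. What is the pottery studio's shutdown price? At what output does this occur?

The shutdown price is the minimum of AVC. VC = 62y - 16y^2 + 2y^3, so AVC = 62 - 16y + 2y^2.
At the minimum of AVC, MC = AVC. MC = 62 - 32y + 6y^2; setting MC = AVC gives 4y^2 - 16y = 0, so y = 4. min AVC = 30.
For P < €30 the firm produces nothing.

€30 per unit, at y = 4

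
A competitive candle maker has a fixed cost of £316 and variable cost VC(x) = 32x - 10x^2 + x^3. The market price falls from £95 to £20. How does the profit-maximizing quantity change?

Output falls from 9 to 6

MC = 32 - 20x + 3x^2; the shutdown threshold is min AVC = £7 (at x = 5).
At P = £95 ≥ min AVC, set P = MC on the rising branch: x = 9.
At P = £20 ≥ min AVC, set P = MC: x = 6. The firm stays open but cuts output.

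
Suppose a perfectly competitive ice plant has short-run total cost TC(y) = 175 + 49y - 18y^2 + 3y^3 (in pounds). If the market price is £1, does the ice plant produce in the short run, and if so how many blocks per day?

Variable cost is VC = 49y - 18y^2 + 3y^3, so AVC = VC/y = 49 - 18y + 3y^2 and MC = dTC/dy = 49 - 36y + 9y^2.
The AVC parabola has its vertex at y = 18/6 = 3, where AVC = 49 - 18·3 + 3·3^2 = £22.
With P < min AVC (£1 < £22), every unit sold adds to the loss.
Shutting down limits the loss to fixed cost, £175.

Shut down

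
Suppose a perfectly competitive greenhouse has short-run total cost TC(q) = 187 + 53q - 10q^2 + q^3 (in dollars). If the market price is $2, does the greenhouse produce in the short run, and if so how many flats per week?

From TC, MC = TC'(q) = 53 - 20q + 3q^2 and AVC = VC/q = 53 - 10q + q^2.
AVC is minimized where dAVC/dq = -10 + 2q = 0, at q = 5; min AVC = 53 - 10·5 + 5^2 = $28.
Since P = $2 < min AVC = $28, price fails to cover variable cost at any output.
Best response: produce nothing and absorb the $187 fixed cost.

Shut down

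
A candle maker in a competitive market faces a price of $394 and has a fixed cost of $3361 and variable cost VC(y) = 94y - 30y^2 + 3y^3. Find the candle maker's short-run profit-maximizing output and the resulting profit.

AVC = 94 - 30y + 3y^2 has its minimum $19 at y = 5; price $394 clears that bar, so the firm operates.
With MC = 94 - 60y + 9y^2, P = MC on the upward-sloping part at y* = 10.
TR = 394·10 = 3940. TC = 3361 + 940 = 4301. Profit = 3940 − 4301 = -$361.
By producing, the firm covers all variable cost plus $3000 of fixed cost; shutting down would lose the full $3361.

Profit = -$361 at y = 10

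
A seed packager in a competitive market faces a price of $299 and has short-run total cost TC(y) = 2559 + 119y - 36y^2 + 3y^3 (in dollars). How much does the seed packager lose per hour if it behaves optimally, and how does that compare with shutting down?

AVC = 119 - 36y + 3y^2; min AVC = $11 at y = 6. Since P = $299 ≥ min AVC, the firm produces.
MC = 119 - 72y + 9y^2. Setting P = MC and taking the root on the rising branch gives y* = 10.
TR = 299·10 = 2990. TC = 2559 + 590 = 3149. Profit = 2990 − 3149 = -$159.
By producing, the firm covers all variable cost plus $2400 of fixed cost; shutting down would lose the full $2559.

Profit = -$159 at y = 10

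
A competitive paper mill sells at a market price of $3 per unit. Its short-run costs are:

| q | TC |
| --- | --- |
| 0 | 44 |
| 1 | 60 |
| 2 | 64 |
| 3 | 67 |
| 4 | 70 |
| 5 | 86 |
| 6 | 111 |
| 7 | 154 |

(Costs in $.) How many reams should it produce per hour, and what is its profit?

q = 0 (shut down); profit = -$44

Compute π = P·q − TC at each output: q=0: -44; q=1: -57; q=2: -58; q=3: -58; q=4: -58; q=5: -71; q=6: -93; q=7: -133.
Profit is highest at q = 0. Equivalently, the lowest AVC in the table is 26/4 ≈ $6.50 at q = 4, and P = $3 falls below it — price never covers variable cost, so the firm shuts down and loses only its fixed cost.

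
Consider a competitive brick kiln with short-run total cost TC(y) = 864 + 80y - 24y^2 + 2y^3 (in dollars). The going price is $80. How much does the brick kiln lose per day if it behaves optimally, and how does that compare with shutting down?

AVC = 80 - 24y + 2y^2 has its minimum $8 at y = 6; price $80 clears that bar, so the firm operates.
MC = 80 - 48y + 6y^2. Setting P = MC and taking the root on the rising branch gives y* = 8.
TR = 80·8 = 640. TC = 864 + 128 = 992. Profit = 640 − 992 = -$352.
Shutting down would mean losing the fixed cost of $864, so operating at a loss of $352 is better by $512.

Profit = -$352 at y = 8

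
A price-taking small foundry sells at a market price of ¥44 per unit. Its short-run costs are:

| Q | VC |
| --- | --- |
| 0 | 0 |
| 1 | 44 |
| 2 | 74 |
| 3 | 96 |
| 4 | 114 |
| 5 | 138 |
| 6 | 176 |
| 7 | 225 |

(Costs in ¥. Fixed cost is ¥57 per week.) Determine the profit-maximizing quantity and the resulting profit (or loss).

Q = 6; profit = ¥31

Compute π = P·Q − TC at each output: Q=0: -57; Q=1: -57; Q=2: -43; Q=3: -21; Q=4: 5; Q=5: 25; Q=6: 31; Q=7: 26.
Profit is maximized at Q = 6. AVC there is 176/6 = ¥29.33 ≤ P, so producing beats shutting down (which would give -¥57).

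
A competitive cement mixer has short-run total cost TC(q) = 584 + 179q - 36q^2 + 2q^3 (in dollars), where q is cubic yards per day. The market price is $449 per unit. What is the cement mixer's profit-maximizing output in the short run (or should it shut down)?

Produce at q = 15

Strip out fixed cost: VC = 179q - 36q^2 + 2q^3. Then AVC = 179 - 36q + 2q^2 and MC = 179 - 72q + 6q^2.
AVC hits its minimum where MC = AVC, at q = 9, giving min AVC = 179 - 36·9 + 2·9^2 = $17.
Since P = $449 ≥ min AVC = $17, price covers variable cost and the firm should produce.
P = MC gives -270 - 72q + 6q^2 = 0, with roots -3 and 15. Take the larger (rising MC): q* = 15.
Check: AVC at q = 15 is $89 ≤ P, so revenue covers variable cost.
Profit = P·q − TC = 449·15 − 1919 = $4816.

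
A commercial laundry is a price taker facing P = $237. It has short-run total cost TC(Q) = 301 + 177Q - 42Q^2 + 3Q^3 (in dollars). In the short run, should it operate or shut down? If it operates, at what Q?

Produce at Q = 10

Variable cost is VC = 177Q - 42Q^2 + 3Q^3, so AVC = VC/Q = 177 - 42Q + 3Q^2 and MC = dTC/dQ = 177 - 84Q + 9Q^2.
AVC hits its minimum where MC = AVC, at Q = 7, giving min AVC = 177 - 42·7 + 3·7^2 = $30.
P = $237 exceeds min AVC = $30, so the firm stays open.
Solving P = MC: -60 - 84Q + 9Q^2 = 0 ⇒ Q = -2/3 or 10. On the upward-sloping branch, Q* = 10.
Check: AVC at Q = 10 is $57 ≤ P, so revenue covers variable cost.
Profit = P·Q − TC = 237·10 − 871 = $1499.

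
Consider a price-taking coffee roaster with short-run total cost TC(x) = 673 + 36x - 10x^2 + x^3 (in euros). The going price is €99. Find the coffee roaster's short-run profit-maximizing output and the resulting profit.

AVC = 36 - 10x + x^2; min AVC = €11 at x = 5. Since P = €99 ≥ min AVC, the firm produces.
MC = 36 - 20x + 3x^2. Setting P = MC and taking the root on the rising branch gives x* = 9.
TR = 99·9 = 891. TC = 673 + 243 = 916. Profit = 891 − 916 = -€25.
By producing, the firm covers all variable cost plus €648 of fixed cost; shutting down would lose the full €673.

Profit = -€25 at x = 9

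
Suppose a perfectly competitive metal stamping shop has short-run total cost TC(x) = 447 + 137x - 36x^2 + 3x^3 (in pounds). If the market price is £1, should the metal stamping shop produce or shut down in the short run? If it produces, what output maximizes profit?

From TC, MC = TC'(x) = 137 - 72x + 9x^2 and AVC = VC/x = 137 - 36x + 3x^2.
The AVC parabola has its vertex at x = 36/6 = 6, where AVC = 137 - 36·6 + 3·6^2 = £29.
Since P = £1 < min AVC = £29, price fails to cover variable cost at any output.
Best response: produce nothing and absorb the £447 fixed cost.

Shut down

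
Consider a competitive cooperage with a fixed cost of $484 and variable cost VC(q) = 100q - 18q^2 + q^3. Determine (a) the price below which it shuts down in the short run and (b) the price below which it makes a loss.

Shutdown price = min AVC. AVC = 100 - 18q + q^2, with vertex at q = 9 and minimum $19.
ATC = 484/q + 100 - 18q + q^2. Setting dATC/dq = −484/q^2 − 18 + 2q = 0 gives q = 11 (since 2·11^3 − 18·11^2 = 484).
min ATC = 484/11 + 100 − 18·11 + 11^2 = $67. That is the break-even price.
Between these two prices the firm operates at a loss; above $67 it earns a profit.

Shutdown price = $19; break-even price = $67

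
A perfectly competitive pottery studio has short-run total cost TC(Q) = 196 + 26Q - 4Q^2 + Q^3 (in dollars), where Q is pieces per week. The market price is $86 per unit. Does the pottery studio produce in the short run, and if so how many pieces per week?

Strip out fixed cost: VC = 26Q - 4Q^2 + Q^3. Then AVC = 26 - 4Q + Q^2 and MC = 26 - 8Q + 3Q^2.
The AVC parabola has its vertex at Q = 4/2 = 2, where AVC = 26 - 4·2 + 2^2 = $22.
Because $86 ≥ $22, revenue can cover variable cost; the firm operates.
P = MC gives -60 - 8Q + 3Q^2 = 0, with roots -10/3 and 6. Take the larger (rising MC): Q* = 6.
Check: AVC at Q = 6 is $38 ≤ P, so revenue covers variable cost.
Profit = P·Q − TC = 86·6 − 424 = $92.

Produce at Q = 6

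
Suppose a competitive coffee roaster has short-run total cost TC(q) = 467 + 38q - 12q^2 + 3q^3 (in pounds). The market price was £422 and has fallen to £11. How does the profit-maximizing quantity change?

AVC = 38 - 12q + 3q^2, minimized at q = 2 where min AVC = £26. MC = 38 - 24q + 9q^2.
With P = £422 above the shutdown price, P = MC gives q = 8.
At P = £11 < min AVC = £26, price no longer covers variable cost at any output, so the firm shuts down: q = 0.

Output falls from 8 to 0 (the firm shuts down)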